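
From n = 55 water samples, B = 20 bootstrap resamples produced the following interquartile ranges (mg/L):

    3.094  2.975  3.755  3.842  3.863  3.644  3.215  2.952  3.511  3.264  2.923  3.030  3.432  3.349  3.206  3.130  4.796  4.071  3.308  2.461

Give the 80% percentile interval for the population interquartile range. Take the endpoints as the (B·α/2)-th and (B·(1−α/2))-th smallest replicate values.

Sorted replicates: 2.461, 2.923, 2.952, 2.975, 3.030, 3.094, 3.130, 3.206, 3.215, 3.264, 3.308, 3.349, 3.432, 3.511, 3.644, 3.755, 3.842, 3.863, 4.071, 4.796
α = 0.20; lower rank = 20 × 0.100 = 2; upper rank = 20 × 0.900 = 18.
The 2nd smallest replicate is 2.923; the 18th is 3.863.

(2.923, 3.863)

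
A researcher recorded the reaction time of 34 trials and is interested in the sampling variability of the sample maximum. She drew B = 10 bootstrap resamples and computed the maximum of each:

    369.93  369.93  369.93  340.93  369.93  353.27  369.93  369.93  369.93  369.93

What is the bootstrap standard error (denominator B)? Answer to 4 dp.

Bootstrap SE is the standard deviation of the 10 replicate maximums.
Mean of replicates: (369.93 + 369.93 + 369.93 + 340.93 + 369.93 + 353.27 + 369.93 + 369.93 + 369.93 + 369.93) / 10 = 3653.64000 / 10 = 365.36400
Sum of squared deviations: (+4.56600)² + (+4.56600)² + (+4.56600)² + (−24.43400)² + (+4.56600)² + (−12.09400)² + (+4.56600)² + (+4.56600)² + (+4.56600)² + (+4.56600)² = 910.07204
Variance = 910.07204 / 10 = 91.00720
SE* = √91.00720

SE* = 9.5398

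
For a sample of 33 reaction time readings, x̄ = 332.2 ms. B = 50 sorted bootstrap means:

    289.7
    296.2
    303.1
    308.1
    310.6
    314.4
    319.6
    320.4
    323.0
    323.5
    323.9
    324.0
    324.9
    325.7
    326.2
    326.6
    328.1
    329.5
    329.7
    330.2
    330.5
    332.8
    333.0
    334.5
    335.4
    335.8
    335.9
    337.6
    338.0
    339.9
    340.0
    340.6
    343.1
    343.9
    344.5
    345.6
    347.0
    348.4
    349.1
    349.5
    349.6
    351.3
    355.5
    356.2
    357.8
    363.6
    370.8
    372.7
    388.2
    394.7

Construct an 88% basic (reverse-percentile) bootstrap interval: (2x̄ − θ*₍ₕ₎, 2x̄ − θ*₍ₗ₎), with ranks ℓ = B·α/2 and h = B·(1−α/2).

Percentile endpoints at ranks 3 and 47: θ*₍3₎ = 303.1, θ*₍47₎ = 370.8.
Basic interval reflects these around x̄:
  lower = 2 × 332.2 − 370.8 = 293.6
  upper = 2 × 332.2 − 303.1 = 361.3

(293.6, 361.3)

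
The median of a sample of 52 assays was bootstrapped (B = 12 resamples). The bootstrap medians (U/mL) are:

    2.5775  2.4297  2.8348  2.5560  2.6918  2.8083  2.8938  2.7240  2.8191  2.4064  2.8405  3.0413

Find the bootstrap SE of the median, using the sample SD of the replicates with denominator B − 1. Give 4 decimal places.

SE* = 0.1929

Bootstrap SE is the standard deviation of the 12 replicate medians.
Mean of replicates: (2.5775 + 2.4297 + 2.8348 + 2.5560 + 2.6918 + 2.8083 + 2.8938 + 2.7240 + 2.8191 + 2.4064 + 2.8405 + 3.0413) / 12 = 32.62320 / 12 = 2.71860
Sum of squared deviations: (−0.14110)² + (−0.28890)² + (+0.11620)² + (−0.16260)² + (−0.02680)² + (+0.08970)² + (+0.17520)² + (+0.00540)² + (+0.10050)² + (−0.31220)² + (+0.12190)² + (+0.32270)² = 0.40937
Variance = 0.40937 / 11 = 0.03722
SE* = √0.03722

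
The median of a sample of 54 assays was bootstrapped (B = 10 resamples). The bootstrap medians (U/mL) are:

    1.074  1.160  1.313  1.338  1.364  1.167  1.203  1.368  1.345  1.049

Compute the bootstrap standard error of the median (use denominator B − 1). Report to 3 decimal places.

SE* = 0.122

Bootstrap SE is the standard deviation of the 10 replicate medians.
Mean of replicates: (1.074 + 1.160 + 1.313 + 1.338 + 1.364 + 1.167 + 1.203 + 1.368 + 1.345 + 1.049) / 10 = 12.3810 / 10 = 1.2381
Sum of squared deviations: (−0.1641)² + (−0.0781)² + (+0.0749)² + (+0.0999)² + (+0.1259)² + (−0.0711)² + (−0.0351)² + (+0.1299)² + (+0.1069)² + (−0.1891)² = 0.1348
Variance = 0.1348 / 9 = 0.0150
SE* = √0.0150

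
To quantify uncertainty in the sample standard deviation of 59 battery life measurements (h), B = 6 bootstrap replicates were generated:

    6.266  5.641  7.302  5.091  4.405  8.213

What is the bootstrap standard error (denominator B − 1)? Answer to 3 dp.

Bootstrap SE is the standard deviation of the 6 replicate standard deviations.
Mean of replicates: (6.266 + 5.641 + 7.302 + 5.091 + 4.405 + 8.213) / 6 = 36.9180 / 6 = 6.1530
Sum of squared deviations: (+0.1130)² + (−0.5120)² + (+1.1490)² + (−1.0620)² + (−1.7480)² + (+2.0600)² = 10.0221
Variance = 10.0221 / 5 = 2.0044
SE* = √2.0044

SE* = 1.416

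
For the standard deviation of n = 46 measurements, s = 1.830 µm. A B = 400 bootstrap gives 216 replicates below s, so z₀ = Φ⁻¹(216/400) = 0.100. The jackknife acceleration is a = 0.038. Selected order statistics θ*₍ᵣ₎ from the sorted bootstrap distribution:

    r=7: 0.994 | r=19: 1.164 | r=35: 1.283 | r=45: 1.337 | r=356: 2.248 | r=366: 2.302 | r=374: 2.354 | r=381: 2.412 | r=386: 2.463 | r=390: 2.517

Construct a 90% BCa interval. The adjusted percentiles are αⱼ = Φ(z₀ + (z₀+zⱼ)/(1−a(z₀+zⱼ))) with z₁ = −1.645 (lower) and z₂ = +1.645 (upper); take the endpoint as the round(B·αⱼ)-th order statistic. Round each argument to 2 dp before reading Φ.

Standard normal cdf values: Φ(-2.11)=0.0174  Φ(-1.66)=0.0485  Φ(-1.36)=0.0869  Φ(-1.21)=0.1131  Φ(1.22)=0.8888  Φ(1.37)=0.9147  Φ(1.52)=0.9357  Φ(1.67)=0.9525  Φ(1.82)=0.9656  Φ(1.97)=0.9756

Lower: z₀ + z₁ = 0.100 + (-1.645) = -1.545; 1 − a(z₀+z₁) = 1 − (0.038)(-1.545) = 1.0587; argument = 0.100 + (-1.545)/1.0587 = -1.3593 → -1.36.
α₁ = Φ(-1.36) = 0.0869; rank = round(400 × 0.0869) = 35; θ*₍35₎ = 1.283.
Upper: z₀ + z₂ = 1.745; 1 − a(z₀+z₂) = 0.9337; argument = 1.9689 → 1.97; α₂ = 0.9756; rank = 390; θ*₍390₎ = 2.517.

(1.283, 2.517)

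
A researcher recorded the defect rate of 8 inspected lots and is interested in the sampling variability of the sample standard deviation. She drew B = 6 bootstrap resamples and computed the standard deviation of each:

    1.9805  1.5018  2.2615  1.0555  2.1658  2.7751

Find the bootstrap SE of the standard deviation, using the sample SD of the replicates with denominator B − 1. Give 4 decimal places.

SE* = 0.6043

Bootstrap SE is the standard deviation of the 6 replicate standard deviations.
Mean of replicates: (1.9805 + 1.5018 + 2.2615 + 1.0555 + 2.1658 + 2.7751) / 6 = 11.74020 / 6 = 1.95670
Sum of squared deviations: (+0.02380)² + (−0.45490)² + (+0.30480)² + (−0.90120)² + (+0.20910)² + (+0.81840)² = 1.82607
Variance = 1.82607 / 5 = 0.36521
SE* = √0.36521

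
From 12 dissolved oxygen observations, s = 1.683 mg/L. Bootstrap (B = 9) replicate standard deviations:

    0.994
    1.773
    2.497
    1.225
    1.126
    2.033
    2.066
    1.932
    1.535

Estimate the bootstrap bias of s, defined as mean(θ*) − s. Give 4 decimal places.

bias = +0.0038

mean(θ*) = (0.994 + 1.773 + 2.497 + 1.225 + 1.126 + 2.033 + 2.066 + 1.932 + 1.535) / 9 = 1.68678
bias = 1.68678 − 1.683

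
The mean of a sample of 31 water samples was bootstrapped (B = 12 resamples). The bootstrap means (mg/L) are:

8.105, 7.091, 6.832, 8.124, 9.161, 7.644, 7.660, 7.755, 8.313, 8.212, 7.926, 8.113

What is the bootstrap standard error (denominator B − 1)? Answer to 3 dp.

SE* = 0.598

Bootstrap SE is the standard deviation of the 12 replicate means.
Mean of replicates: (8.105 + 7.091 + 6.832 + 8.124 + 9.161 + 7.644 + 7.660 + 7.755 + 8.313 + 8.212 + 7.926 + 8.113) / 12 = 94.9360 / 12 = 7.9113
Sum of squared deviations: (+0.1937)² + (−0.8203)² + (−1.0793)² + (+0.2127)² + (+1.2497)² + (−0.2673)² + (−0.2513)² + (−0.1563)² + (+0.4017)² + (+0.3007)² + (+0.0147)² + (+0.2017)² = 3.9340
Variance = 3.9340 / 11 = 0.3576
SE* = √0.3576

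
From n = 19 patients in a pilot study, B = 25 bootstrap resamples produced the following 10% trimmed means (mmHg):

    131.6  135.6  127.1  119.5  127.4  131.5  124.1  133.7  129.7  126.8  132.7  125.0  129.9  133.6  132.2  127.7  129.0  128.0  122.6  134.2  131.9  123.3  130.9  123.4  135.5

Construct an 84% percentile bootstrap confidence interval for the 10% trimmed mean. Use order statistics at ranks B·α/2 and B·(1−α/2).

(122.6, 134.2)

Sorted replicates: 119.5, 122.6, 123.3, 123.4, 124.1, 125.0, 126.8, 127.1, 127.4, 127.7, 128.0, 129.0, 129.7, 129.9, 130.9, 131.5, 131.6, 131.9, 132.2, 132.7, 133.6, 133.7, 134.2, 135.5, 135.6
α = 0.16; lower rank = 25 × 0.080 = 2; upper rank = 25 × 0.920 = 23.
The 2nd smallest replicate is 122.6; the 23rd is 134.2.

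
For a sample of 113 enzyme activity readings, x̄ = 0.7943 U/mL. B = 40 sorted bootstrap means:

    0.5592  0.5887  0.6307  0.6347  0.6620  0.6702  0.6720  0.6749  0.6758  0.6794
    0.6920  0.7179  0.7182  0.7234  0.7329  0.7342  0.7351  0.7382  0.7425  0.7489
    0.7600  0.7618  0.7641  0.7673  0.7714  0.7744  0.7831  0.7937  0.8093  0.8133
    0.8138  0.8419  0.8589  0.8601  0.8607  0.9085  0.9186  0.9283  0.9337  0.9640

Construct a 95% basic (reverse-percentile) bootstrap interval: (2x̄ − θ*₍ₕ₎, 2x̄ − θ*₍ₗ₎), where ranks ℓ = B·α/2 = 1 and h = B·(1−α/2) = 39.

(0.6549, 1.0294)

Percentile endpoints at ranks 1 and 39: θ*₍1₎ = 0.5592, θ*₍39₎ = 0.9337.
Basic interval reflects these around x̄:
  lower = 2 × 0.7943 − 0.9337 = 0.6549
  upper = 2 × 0.7943 − 0.5592 = 1.0294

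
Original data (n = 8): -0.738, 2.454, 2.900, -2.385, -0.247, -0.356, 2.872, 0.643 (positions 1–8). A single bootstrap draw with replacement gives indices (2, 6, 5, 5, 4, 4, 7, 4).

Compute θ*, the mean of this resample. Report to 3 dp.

Resample values: 2.454, -0.356, -0.247, -0.247, -2.385, -2.385, 2.872, -2.385.
Mean = (2.454 + (-0.356) + (-0.247) + (-0.247) + (-2.385) + (-2.385) + 2.872 + (-2.385)) / 8 = -2.6790 / 8 = -0.335

θ* = -0.335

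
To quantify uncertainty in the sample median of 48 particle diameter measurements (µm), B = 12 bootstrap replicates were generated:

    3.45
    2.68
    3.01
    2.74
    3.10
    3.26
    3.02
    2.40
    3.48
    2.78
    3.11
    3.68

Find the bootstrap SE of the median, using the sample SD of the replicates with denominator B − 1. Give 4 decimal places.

Bootstrap SE is the standard deviation of the 12 replicate medians.
Mean of replicates: (3.45 + 2.68 + 3.01 + 2.74 + 3.10 + 3.26 + 3.02 + 2.40 + 3.48 + 2.78 + 3.11 + 3.68) / 12 = 36.71000 / 12 = 3.05917
Sum of squared deviations: (+0.39083)² + (−0.37917)² + (−0.04917)² + (−0.31917)² + (+0.04083)² + (+0.20083)² + (−0.03917)² + (−0.65917)² + (+0.42083)² + (−0.27917)² + (+0.05083)² + (+0.62083)² = 1.52189
Variance = 1.52189 / 11 = 0.13835
SE* = √0.13835

SE* = 0.3720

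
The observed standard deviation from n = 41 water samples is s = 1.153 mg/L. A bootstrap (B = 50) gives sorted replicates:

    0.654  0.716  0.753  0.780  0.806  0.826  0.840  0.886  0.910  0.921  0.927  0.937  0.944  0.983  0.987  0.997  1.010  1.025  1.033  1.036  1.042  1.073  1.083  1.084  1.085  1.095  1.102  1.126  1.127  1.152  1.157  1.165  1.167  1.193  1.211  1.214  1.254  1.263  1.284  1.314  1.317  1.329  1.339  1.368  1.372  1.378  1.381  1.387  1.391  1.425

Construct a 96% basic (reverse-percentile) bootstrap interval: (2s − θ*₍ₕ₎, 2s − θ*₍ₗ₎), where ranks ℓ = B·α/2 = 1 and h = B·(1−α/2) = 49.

Percentile endpoints at ranks 1 and 49: θ*₍1₎ = 0.654, θ*₍49₎ = 1.391.
Basic interval reflects these around s:
  lower = 2 × 1.153 − 1.391 = 0.915
  upper = 2 × 1.153 − 0.654 = 1.652

(0.915, 1.652)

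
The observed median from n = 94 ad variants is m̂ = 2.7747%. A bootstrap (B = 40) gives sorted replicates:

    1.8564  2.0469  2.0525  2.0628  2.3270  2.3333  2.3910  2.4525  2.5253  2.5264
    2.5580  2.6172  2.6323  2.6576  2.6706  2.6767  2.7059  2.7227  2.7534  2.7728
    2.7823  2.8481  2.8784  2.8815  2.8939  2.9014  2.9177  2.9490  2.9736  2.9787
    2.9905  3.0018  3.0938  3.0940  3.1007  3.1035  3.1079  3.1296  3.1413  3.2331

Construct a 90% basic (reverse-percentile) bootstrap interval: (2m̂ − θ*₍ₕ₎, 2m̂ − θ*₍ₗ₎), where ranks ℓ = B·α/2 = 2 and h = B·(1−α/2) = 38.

Percentile endpoints at ranks 2 and 38: θ*₍2₎ = 2.0469, θ*₍38₎ = 3.1296.
Basic interval reflects these around m̂:
  lower = 2 × 2.7747 − 3.1296 = 2.4198
  upper = 2 × 2.7747 − 2.0469 = 3.5025

(2.4198, 3.5025)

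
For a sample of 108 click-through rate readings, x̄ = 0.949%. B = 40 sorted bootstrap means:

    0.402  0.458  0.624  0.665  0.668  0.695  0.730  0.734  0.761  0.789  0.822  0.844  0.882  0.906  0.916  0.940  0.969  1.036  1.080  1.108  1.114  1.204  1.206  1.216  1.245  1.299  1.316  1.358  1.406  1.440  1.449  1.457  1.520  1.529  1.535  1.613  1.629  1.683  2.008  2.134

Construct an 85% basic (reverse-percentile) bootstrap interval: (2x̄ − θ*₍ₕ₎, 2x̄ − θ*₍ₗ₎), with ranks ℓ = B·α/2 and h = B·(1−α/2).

(0.269, 1.274)

Percentile endpoints at ranks 3 and 37: θ*₍3₎ = 0.624, θ*₍37₎ = 1.629.
Basic interval reflects these around x̄:
  lower = 2 × 0.949 − 1.629 = 0.269
  upper = 2 × 0.949 − 0.624 = 1.274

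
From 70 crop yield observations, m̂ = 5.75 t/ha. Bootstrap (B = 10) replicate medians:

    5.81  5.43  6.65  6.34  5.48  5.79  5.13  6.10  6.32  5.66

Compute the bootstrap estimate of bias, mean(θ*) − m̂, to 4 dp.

bias = +0.1210

mean(θ*) = (5.81 + 5.43 + 6.65 + 6.34 + 5.48 + 5.79 + 5.13 + 6.10 + 6.32 + 5.66) / 10 = 5.87100
bias = 5.87100 − 5.75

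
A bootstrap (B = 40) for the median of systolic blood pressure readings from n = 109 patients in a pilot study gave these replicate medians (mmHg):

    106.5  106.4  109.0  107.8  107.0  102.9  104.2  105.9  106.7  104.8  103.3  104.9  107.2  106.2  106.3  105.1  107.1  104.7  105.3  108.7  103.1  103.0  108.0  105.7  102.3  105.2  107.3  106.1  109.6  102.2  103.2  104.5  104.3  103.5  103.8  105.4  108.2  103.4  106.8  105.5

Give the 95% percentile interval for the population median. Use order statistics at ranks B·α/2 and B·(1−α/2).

Sorted replicates: 102.2, 102.3, 102.9, 103.0, 103.1, 103.2, 103.3, 103.4, 103.5, 103.8, 104.2, 104.3, 104.5, 104.7, 104.8, 104.9, 105.1, 105.2, 105.3, 105.4, 105.5, 105.7, 105.9, 106.1, 106.2, 106.3, 106.4, 106.5, 106.7, 106.8, 107.0, 107.1, 107.2, 107.3, 107.8, 108.0, 108.2, 108.7, 109.0, 109.6
α = 0.05; lower rank = 40 × 0.025 = 1; upper rank = 40 × 0.975 = 39.
The 1st smallest replicate is 102.2; the 39th is 109.0.

(102.2, 109.0)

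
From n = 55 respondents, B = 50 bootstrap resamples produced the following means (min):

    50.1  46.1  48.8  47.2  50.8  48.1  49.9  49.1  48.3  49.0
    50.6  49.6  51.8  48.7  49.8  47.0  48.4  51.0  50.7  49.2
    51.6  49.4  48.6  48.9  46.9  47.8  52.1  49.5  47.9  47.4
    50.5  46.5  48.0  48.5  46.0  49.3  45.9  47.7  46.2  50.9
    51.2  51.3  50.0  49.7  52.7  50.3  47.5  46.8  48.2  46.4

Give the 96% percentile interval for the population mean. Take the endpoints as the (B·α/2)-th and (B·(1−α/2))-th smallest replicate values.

Sorted replicates: 45.9, 46.0, 46.1, 46.2, 46.4, 46.5, 46.8, 46.9, 47.0, 47.2, 47.4, 47.5, 47.7, 47.8, 47.9, 48.0, 48.1, 48.2, 48.3, 48.4, 48.5, 48.6, 48.7, 48.8, 48.9, 49.0, 49.1, 49.2, 49.3, 49.4, 49.5, 49.6, 49.7, 49.8, 49.9, 50.0, 50.1, 50.3, 50.5, 50.6, 50.7, 50.8, 50.9, 51.0, 51.2, 51.3, 51.6, 51.8, 52.1, 52.7
α = 0.04; lower rank = 50 × 0.020 = 1; upper rank = 50 × 0.980 = 49.
The 1st smallest replicate is 45.9; the 49th is 52.1.

(45.9, 52.1)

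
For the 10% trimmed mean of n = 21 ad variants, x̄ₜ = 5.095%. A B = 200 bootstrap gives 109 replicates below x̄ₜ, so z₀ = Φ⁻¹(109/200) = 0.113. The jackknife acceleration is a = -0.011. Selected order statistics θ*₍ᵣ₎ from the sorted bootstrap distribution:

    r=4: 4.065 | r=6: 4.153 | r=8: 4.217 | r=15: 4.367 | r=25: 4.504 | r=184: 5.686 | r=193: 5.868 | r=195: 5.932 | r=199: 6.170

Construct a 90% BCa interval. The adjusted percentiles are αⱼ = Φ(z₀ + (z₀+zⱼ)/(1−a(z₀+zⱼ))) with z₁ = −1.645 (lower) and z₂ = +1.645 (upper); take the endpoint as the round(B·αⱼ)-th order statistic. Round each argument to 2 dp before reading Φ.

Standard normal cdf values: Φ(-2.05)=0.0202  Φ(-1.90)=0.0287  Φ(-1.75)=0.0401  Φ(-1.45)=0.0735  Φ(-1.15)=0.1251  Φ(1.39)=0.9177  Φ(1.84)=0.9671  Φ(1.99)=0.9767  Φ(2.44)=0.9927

(4.367, 5.868)

Lower: z₀ + z₁ = 0.113 + (-1.645) = -1.532; 1 − a(z₀+z₁) = 1 − (-0.011)(-1.532) = 0.9831; argument = 0.113 + (-1.532)/0.9831 = -1.4453 → -1.45.
α₁ = Φ(-1.45) = 0.0735; rank = round(200 × 0.0735) = 15; θ*₍15₎ = 4.367.
Upper: z₀ + z₂ = 1.758; 1 − a(z₀+z₂) = 1.0193; argument = 1.8376 → 1.84; α₂ = 0.9671; rank = 193; θ*₍193₎ = 5.868.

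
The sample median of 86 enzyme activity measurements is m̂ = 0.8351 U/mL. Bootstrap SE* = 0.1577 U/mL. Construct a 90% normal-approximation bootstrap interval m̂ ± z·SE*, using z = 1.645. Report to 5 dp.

(0.57568, 1.09452)

Margin = 1.645 × 0.1577 = 0.259416
Interval: 0.8351 ± 0.259416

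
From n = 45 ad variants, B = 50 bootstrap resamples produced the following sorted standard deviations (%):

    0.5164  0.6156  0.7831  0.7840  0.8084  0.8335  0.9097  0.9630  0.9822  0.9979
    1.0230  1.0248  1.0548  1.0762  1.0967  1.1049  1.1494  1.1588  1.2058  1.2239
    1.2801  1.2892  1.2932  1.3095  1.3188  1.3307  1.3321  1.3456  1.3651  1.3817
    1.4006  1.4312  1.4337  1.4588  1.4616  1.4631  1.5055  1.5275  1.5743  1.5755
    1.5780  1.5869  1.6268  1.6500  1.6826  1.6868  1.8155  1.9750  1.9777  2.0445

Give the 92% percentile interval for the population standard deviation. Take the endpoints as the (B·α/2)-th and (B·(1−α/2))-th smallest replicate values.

α = 0.08; lower rank = 50 × 0.040 = 2; upper rank = 50 × 0.960 = 48.
The 2nd smallest replicate is 0.6156; the 48th is 1.9750.

(0.6156, 1.9750)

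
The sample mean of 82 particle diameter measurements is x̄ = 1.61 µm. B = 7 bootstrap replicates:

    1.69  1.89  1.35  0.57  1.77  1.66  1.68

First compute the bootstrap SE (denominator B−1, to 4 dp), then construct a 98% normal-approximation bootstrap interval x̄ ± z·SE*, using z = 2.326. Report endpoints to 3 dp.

Mean of replicates = 1.5157; sum of squared deviations = 1.2048; SE* = √(1.2048/6) = 0.4481
Margin = 2.326 × 0.4481 = 1.0423
Interval: 1.61 ± 1.0423

(0.568, 2.652)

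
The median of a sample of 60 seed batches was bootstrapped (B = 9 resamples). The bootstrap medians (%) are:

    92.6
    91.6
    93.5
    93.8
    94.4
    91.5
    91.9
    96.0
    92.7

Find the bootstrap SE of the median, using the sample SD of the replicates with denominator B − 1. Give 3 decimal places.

Bootstrap SE is the standard deviation of the 9 replicate medians.
Mean of replicates: (92.6 + 91.6 + 93.5 + 93.8 + 94.4 + 91.5 + 91.9 + 96.0 + 92.7) / 9 = 838.0000 / 9 = 93.1111
Sum of squared deviations: (−0.5111)² + (−1.5111)² + (+0.3889)² + (+0.6889)² + (+1.2889)² + (−1.6111)² + (−1.2111)² + (+2.8889)² + (−0.4111)² = 17.4089
Variance = 17.4089 / 8 = 2.1761
SE* = √2.1761

SE* = 1.475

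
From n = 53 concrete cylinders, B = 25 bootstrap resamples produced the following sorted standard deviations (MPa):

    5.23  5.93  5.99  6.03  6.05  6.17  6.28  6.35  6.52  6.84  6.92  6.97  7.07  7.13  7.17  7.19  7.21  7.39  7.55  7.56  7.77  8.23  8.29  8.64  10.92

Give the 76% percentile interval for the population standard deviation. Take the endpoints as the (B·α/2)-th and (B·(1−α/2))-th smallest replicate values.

α = 0.24; lower rank = 25 × 0.120 = 3; upper rank = 25 × 0.880 = 22.
The 3rd smallest replicate is 5.99; the 22nd is 8.23.

(5.99, 8.23)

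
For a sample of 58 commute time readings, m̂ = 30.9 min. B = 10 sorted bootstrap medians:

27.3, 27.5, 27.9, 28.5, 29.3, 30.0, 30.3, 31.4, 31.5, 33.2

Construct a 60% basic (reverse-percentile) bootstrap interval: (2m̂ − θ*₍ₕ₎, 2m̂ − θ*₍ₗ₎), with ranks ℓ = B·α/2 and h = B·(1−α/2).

(30.4, 34.3)

Percentile endpoints at ranks 2 and 8: θ*₍2₎ = 27.5, θ*₍8₎ = 31.4.
Basic interval reflects these around m̂:
  lower = 2 × 30.9 − 31.4 = 30.4
  upper = 2 × 30.9 − 27.5 = 34.3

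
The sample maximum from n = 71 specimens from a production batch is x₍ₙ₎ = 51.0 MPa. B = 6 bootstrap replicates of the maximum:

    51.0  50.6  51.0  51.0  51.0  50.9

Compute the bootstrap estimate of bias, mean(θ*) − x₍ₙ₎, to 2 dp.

mean(θ*) = (51.0 + 50.6 + 51.0 + 51.0 + 51.0 + 50.9) / 6 = 50.917
bias = 50.917 − 51.0

bias = −0.08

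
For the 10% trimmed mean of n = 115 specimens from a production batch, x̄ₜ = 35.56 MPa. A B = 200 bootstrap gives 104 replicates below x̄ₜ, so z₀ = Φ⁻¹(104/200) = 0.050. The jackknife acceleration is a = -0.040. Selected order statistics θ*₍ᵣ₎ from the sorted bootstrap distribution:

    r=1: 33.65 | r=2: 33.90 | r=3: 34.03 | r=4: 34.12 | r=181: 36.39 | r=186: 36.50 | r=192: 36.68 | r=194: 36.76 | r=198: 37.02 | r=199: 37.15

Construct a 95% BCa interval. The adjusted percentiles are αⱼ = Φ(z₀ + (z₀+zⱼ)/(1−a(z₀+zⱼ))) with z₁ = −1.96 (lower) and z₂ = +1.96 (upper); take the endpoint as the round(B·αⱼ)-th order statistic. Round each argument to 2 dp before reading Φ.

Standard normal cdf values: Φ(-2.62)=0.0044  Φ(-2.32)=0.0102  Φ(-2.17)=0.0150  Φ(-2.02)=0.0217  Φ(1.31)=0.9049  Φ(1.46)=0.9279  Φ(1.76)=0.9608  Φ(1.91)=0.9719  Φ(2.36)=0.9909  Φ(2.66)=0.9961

(34.12, 36.76)

Lower: z₀ + z₁ = 0.050 + (-1.960) = -1.910; 1 − a(z₀+z₁) = 1 − (-0.040)(-1.910) = 0.9236; argument = 0.050 + (-1.910)/0.9236 = -2.0180 → -2.02.
α₁ = Φ(-2.02) = 0.0217; rank = round(200 × 0.0217) = 4; θ*₍4₎ = 34.12.
Upper: z₀ + z₂ = 2.010; 1 − a(z₀+z₂) = 1.0804; argument = 1.9104 → 1.91; α₂ = 0.9719; rank = 194; θ*₍194₎ = 36.76.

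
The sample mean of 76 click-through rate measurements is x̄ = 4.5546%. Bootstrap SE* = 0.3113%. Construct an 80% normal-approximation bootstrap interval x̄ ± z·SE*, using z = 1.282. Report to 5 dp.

(4.15551, 4.95369)

Margin = 1.282 × 0.3113 = 0.399087
Interval: 4.5546 ± 0.399087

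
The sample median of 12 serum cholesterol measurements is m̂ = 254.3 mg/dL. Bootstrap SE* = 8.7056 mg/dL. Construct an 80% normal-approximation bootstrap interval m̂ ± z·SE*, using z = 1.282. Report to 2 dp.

Margin = 1.282 × 8.7056 = 11.161
Interval: 254.3 ± 11.161

(243.14, 265.46)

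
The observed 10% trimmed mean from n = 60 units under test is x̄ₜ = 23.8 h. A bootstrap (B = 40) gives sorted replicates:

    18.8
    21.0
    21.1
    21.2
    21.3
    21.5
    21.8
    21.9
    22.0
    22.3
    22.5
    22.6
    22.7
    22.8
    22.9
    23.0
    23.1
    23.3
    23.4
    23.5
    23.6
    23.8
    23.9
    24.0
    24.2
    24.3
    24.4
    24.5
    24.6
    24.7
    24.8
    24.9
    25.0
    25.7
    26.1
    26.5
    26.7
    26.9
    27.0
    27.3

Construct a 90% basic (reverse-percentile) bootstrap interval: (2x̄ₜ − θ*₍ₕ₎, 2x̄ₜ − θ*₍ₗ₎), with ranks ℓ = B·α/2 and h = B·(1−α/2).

Percentile endpoints at ranks 2 and 38: θ*₍2₎ = 21.0, θ*₍38₎ = 26.9.
Basic interval reflects these around x̄ₜ:
  lower = 2 × 23.8 − 26.9 = 20.7
  upper = 2 × 23.8 − 21.0 = 26.6

(20.7, 26.6)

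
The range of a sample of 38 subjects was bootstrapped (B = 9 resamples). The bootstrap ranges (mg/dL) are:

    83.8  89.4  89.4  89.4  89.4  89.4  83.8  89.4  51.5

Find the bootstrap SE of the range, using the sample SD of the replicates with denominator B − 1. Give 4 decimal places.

SE* = 12.4060

Bootstrap SE is the standard deviation of the 9 replicate ranges.
Mean of replicates: (83.8 + 89.4 + 89.4 + 89.4 + 89.4 + 89.4 + 83.8 + 89.4 + 51.5) / 9 = 755.50000 / 9 = 83.94444
Sum of squared deviations: (−0.14444)² + (+5.45556)² + (+5.45556)² + (+5.45556)² + (+5.45556)² + (+5.45556)² + (−0.14444)² + (+5.45556)² + (−32.44444)² = 1231.26222
Variance = 1231.26222 / 8 = 153.90778
SE* = √153.90778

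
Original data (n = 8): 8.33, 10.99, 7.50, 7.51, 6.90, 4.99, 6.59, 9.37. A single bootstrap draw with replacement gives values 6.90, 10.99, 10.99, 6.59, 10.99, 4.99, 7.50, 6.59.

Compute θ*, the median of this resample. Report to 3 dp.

Sorted: 4.99, 6.59, 6.59, 6.90, 7.50, 10.99, 10.99, 10.99
Median = average of the two middle values = 7.200

θ* = 7.200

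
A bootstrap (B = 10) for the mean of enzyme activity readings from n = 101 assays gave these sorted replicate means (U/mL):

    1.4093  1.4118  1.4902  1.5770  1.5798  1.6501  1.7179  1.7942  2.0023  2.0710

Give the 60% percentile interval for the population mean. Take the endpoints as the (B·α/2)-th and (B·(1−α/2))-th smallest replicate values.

(1.4118, 1.7942)

α = 0.40; lower rank = 10 × 0.200 = 2; upper rank = 10 × 0.800 = 8.
The 2nd smallest replicate is 1.4118; the 8th is 1.7942.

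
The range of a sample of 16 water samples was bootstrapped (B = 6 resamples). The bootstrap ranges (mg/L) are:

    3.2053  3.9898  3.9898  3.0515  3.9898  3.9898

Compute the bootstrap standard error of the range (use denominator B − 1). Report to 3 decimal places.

Bootstrap SE is the standard deviation of the 6 replicate ranges.
Mean of replicates: (3.2053 + 3.9898 + 3.9898 + 3.0515 + 3.9898 + 3.9898) / 6 = 22.21600 / 6 = 3.70267
Sum of squared deviations: (−0.49737)² + (+0.28713)² + (+0.28713)² + (−0.65117)² + (+0.28713)² + (+0.28713)² = 1.00117
Variance = 1.00117 / 5 = 0.20023
SE* = √0.20023

SE* = 0.447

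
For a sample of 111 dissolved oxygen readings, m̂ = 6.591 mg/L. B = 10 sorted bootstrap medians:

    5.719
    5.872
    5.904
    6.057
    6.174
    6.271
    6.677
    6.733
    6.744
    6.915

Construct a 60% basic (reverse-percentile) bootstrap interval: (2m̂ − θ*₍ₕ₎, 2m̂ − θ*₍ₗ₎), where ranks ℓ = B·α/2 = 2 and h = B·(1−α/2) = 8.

Percentile endpoints at ranks 2 and 8: θ*₍2₎ = 5.872, θ*₍8₎ = 6.733.
Basic interval reflects these around m̂:
  lower = 2 × 6.591 − 6.733 = 6.449
  upper = 2 × 6.591 − 5.872 = 7.310

(6.449, 7.310)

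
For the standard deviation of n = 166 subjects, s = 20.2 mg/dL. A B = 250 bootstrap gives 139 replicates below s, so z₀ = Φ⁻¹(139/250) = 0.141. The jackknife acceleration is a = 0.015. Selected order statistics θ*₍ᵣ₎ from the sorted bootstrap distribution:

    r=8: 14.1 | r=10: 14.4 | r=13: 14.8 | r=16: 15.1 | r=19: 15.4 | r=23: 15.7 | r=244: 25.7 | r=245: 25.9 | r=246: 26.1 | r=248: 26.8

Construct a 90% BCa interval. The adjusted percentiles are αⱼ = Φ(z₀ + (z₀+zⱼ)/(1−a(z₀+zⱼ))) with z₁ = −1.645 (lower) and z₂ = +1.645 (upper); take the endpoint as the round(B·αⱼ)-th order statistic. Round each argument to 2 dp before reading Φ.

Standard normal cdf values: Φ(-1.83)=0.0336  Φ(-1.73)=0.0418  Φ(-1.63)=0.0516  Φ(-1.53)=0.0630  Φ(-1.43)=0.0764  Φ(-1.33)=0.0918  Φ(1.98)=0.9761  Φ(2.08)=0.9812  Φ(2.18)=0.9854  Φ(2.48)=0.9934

Lower: z₀ + z₁ = 0.141 + (-1.645) = -1.504; 1 − a(z₀+z₁) = 1 − (0.015)(-1.504) = 1.0226; argument = 0.141 + (-1.504)/1.0226 = -1.3298 → -1.33.
α₁ = Φ(-1.33) = 0.0918; rank = round(250 × 0.0918) = 23; θ*₍23₎ = 15.7.
Upper: z₀ + z₂ = 1.786; 1 − a(z₀+z₂) = 0.9732; argument = 1.9762 → 1.98; α₂ = 0.9761; rank = 244; θ*₍244₎ = 25.7.

(15.7, 25.7)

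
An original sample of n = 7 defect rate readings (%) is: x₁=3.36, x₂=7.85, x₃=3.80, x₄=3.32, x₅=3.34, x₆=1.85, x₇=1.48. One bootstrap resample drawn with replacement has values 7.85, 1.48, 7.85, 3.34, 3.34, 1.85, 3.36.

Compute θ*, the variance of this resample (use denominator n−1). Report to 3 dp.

Mean = 4.1529; sum of squared deviations = 41.7351
s² = 41.7351 / 6 = 6.9559

θ* = 6.956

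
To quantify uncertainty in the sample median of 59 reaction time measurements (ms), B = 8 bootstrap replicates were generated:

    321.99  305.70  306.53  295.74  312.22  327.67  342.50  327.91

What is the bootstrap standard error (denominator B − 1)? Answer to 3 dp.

Bootstrap SE is the standard deviation of the 8 replicate medians.
Mean of replicates: (321.99 + 305.70 + 306.53 + 295.74 + 312.22 + 327.67 + 342.50 + 327.91) / 8 = 2540.2600 / 8 = 317.5325
Sum of squared deviations: (+4.4575)² + (−11.8325)² + (−11.0025)² + (−21.7925)² + (−5.3125)² + (+10.1375)² + (+24.9675)² + (+10.3775)² = 1617.9056
Variance = 1617.9056 / 7 = 231.1294
SE* = √231.1294

SE* = 15.203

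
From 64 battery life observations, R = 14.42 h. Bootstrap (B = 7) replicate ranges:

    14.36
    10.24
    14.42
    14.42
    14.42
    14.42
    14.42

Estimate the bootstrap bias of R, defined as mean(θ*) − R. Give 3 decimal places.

mean(θ*) = (14.36 + 10.24 + 14.42 + 14.42 + 14.42 + 14.42 + 14.42) / 7 = 13.8143
bias = 13.8143 − 14.42

bias = −0.606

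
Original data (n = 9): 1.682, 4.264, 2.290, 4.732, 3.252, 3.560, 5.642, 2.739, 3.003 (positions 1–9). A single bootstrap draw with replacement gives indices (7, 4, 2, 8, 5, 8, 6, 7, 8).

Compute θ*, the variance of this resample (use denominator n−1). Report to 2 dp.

Resample values: 5.642, 4.732, 4.264, 2.739, 3.252, 2.739, 3.560, 5.642, 2.739.
Mean = 3.9232; sum of squared deviations = 11.4683
s² = 11.4683 / 8 = 1.4335

θ* = 1.43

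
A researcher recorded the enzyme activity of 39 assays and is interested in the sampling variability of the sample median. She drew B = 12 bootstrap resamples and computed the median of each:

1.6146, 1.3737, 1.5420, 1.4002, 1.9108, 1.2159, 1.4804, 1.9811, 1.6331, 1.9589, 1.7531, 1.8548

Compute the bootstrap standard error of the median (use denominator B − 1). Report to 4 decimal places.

SE* = 0.2512

Bootstrap SE is the standard deviation of the 12 replicate medians.
Mean of replicates: (1.6146 + 1.3737 + 1.5420 + 1.4002 + 1.9108 + 1.2159 + 1.4804 + 1.9811 + 1.6331 + 1.9589 + 1.7531 + 1.8548) / 12 = 19.71860 / 12 = 1.64322
Sum of squared deviations: (−0.02862)² + (−0.26952)² + (−0.10122)² + (−0.24302)² + (+0.26758)² + (−0.42732)² + (−0.16282)² + (+0.33788)² + (−0.01012)² + (+0.31568)² + (+0.10988)² + (+0.21158)² = 0.69424
Variance = 0.69424 / 11 = 0.06311
SE* = √0.06311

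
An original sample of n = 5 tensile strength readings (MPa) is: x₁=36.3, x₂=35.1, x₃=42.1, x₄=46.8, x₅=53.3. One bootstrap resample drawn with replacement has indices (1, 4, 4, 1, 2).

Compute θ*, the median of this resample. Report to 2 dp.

Resample values: 36.3, 46.8, 46.8, 36.3, 35.1.
Sorted: 35.1, 36.3, 36.3, 46.8, 46.8
Median = middle value = 36.30

θ* = 36.30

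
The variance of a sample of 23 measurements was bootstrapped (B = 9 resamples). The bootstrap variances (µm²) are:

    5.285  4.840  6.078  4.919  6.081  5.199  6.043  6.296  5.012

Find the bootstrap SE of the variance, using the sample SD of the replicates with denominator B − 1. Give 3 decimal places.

Bootstrap SE is the standard deviation of the 9 replicate variances.
Mean of replicates: (5.285 + 4.840 + 6.078 + 4.919 + 6.081 + 5.199 + 6.043 + 6.296 + 5.012) / 9 = 49.7530 / 9 = 5.5281
Sum of squared deviations: (−0.2431)² + (−0.6881)² + (+0.5499)² + (−0.6091)² + (+0.5529)² + (−0.3291)² + (+0.5149)² + (+0.7679)² + (−0.5161)² = 2.7411
Variance = 2.7411 / 8 = 0.3426
SE* = √0.3426

SE* = 0.585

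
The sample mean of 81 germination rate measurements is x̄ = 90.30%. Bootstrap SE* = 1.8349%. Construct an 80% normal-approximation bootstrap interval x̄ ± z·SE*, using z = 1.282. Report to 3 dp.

Margin = 1.282 × 1.8349 = 2.3523
Interval: 90.30 ± 2.3523

(87.948, 92.652)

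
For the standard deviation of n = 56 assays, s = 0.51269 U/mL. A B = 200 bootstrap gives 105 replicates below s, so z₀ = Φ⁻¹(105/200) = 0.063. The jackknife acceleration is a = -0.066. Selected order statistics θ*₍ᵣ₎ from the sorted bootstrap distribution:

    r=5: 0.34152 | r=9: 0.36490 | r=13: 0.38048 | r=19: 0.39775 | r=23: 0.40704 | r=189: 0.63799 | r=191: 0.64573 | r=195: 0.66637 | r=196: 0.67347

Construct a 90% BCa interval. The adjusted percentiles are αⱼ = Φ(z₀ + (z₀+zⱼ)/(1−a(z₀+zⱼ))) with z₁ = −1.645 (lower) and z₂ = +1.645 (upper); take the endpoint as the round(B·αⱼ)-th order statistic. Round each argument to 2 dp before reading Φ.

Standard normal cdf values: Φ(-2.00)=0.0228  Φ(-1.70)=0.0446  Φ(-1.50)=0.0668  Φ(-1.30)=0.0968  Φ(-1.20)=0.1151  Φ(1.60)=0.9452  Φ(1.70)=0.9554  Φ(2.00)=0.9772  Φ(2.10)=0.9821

Lower: z₀ + z₁ = 0.063 + (-1.645) = -1.582; 1 − a(z₀+z₁) = 1 − (-0.066)(-1.582) = 0.8956; argument = 0.063 + (-1.582)/0.8956 = -1.7034 → -1.70.
α₁ = Φ(-1.70) = 0.0446; rank = round(200 × 0.0446) = 9; θ*₍9₎ = 0.36490.
Upper: z₀ + z₂ = 1.708; 1 − a(z₀+z₂) = 1.1127; argument = 1.5980 → 1.60; α₂ = 0.9452; rank = 189; θ*₍189₎ = 0.63799.

(0.36490, 0.63799)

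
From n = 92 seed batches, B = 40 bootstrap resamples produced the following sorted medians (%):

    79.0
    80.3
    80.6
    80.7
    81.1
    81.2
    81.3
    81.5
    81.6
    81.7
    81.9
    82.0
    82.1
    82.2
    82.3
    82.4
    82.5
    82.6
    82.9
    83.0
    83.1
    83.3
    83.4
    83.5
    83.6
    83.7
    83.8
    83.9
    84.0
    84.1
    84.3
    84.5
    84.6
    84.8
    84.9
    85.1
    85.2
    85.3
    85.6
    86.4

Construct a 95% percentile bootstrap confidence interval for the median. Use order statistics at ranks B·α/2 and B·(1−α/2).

α = 0.05; lower rank = 40 × 0.025 = 1; upper rank = 40 × 0.975 = 39.
The 1st smallest replicate is 79.0; the 39th is 85.6.

(79.0, 85.6)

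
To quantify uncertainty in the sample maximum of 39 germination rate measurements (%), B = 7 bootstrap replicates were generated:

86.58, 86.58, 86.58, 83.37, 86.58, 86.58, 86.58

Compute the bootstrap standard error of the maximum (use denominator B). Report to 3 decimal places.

Bootstrap SE is the standard deviation of the 7 replicate maximums.
Mean of replicates: (86.58 + 86.58 + 86.58 + 83.37 + 86.58 + 86.58 + 86.58) / 7 = 602.8500 / 7 = 86.1214
Sum of squared deviations: (+0.4586)² + (+0.4586)² + (+0.4586)² + (−2.7514)² + (+0.4586)² + (+0.4586)² + (+0.4586)² = 8.8321
Variance = 8.8321 / 7 = 1.2617
SE* = √1.2617

SE* = 1.123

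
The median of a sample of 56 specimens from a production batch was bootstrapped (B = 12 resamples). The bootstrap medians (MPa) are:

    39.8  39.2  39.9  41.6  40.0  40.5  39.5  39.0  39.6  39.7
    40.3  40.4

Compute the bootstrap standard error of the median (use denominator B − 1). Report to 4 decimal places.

Bootstrap SE is the standard deviation of the 12 replicate medians.
Mean of replicates: (39.8 + 39.2 + 39.9 + 41.6 + 40.0 + 40.5 + 39.5 + 39.0 + 39.6 + 39.7 + 40.3 + 40.4) / 12 = 479.50000 / 12 = 39.95833
Sum of squared deviations: (−0.15833)² + (−0.75833)² + (−0.05833)² + (+1.64167)² + (+0.04167)² + (+0.54167)² + (−0.45833)² + (−0.95833)² + (−0.35833)² + (−0.25833)² + (+0.34167)² + (+0.44167)² = 5.22917
Variance = 5.22917 / 11 = 0.47538
SE* = √0.47538

SE* = 0.6895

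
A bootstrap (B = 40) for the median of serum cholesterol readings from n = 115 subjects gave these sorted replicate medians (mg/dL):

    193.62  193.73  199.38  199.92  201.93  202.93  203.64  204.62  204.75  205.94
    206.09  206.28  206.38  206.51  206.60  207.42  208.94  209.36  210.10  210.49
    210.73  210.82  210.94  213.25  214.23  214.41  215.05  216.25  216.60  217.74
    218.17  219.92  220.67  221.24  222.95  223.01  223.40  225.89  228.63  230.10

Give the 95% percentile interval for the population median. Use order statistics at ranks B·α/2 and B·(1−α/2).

(193.62, 228.63)

α = 0.05; lower rank = 40 × 0.025 = 1; upper rank = 40 × 0.975 = 39.
The 1st smallest replicate is 193.62; the 39th is 228.63.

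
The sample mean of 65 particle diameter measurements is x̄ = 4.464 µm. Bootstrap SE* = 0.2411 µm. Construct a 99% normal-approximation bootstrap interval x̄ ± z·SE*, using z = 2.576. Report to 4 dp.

(3.8429, 5.0851)

Margin = 2.576 × 0.2411 = 0.62107
Interval: 4.464 ± 0.62107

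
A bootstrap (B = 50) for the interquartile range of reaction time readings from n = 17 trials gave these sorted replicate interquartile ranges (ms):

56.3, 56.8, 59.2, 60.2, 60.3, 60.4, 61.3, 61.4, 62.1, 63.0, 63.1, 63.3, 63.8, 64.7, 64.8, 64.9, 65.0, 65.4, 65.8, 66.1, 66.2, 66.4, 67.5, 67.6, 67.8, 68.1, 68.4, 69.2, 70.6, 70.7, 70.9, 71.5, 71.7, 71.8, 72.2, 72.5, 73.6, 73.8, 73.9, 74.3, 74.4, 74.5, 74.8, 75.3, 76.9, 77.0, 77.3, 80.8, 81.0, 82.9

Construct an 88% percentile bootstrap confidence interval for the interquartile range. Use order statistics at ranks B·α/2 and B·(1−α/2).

(59.2, 77.3)

α = 0.12; lower rank = 50 × 0.060 = 3; upper rank = 50 × 0.940 = 47.
The 3rd smallest replicate is 59.2; the 47th is 77.3.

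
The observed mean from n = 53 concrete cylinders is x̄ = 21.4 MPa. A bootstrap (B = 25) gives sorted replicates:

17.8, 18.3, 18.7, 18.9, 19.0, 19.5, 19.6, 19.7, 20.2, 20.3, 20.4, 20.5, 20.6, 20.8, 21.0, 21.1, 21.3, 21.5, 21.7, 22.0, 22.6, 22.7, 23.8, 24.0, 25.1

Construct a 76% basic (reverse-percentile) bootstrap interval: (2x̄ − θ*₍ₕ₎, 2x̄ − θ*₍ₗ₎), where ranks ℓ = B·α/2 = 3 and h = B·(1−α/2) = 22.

Percentile endpoints at ranks 3 and 22: θ*₍3₎ = 18.7, θ*₍22₎ = 22.7.
Basic interval reflects these around x̄:
  lower = 2 × 21.4 − 22.7 = 20.1
  upper = 2 × 21.4 − 18.7 = 24.1

(20.1, 24.1)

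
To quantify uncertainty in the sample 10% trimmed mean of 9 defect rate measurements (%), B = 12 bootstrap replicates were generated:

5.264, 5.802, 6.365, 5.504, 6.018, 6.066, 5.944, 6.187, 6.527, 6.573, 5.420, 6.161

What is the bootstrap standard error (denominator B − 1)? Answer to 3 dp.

SE* = 0.423

Bootstrap SE is the standard deviation of the 12 replicate 10% trimmed means.
Mean of replicates: (5.264 + 5.802 + 6.365 + 5.504 + 6.018 + 6.066 + 5.944 + 6.187 + 6.527 + 6.573 + 5.420 + 6.161) / 12 = 71.8310 / 12 = 5.9859
Sum of squared deviations: (−0.7219)² + (−0.1839)² + (+0.3791)² + (−0.4819)² + (+0.0321)² + (+0.0801)² + (−0.0419)² + (+0.2011)² + (+0.5411)² + (+0.5871)² + (−0.5659)² + (+0.1751)² = 1.9689
Variance = 1.9689 / 11 = 0.1790
SE* = √0.1790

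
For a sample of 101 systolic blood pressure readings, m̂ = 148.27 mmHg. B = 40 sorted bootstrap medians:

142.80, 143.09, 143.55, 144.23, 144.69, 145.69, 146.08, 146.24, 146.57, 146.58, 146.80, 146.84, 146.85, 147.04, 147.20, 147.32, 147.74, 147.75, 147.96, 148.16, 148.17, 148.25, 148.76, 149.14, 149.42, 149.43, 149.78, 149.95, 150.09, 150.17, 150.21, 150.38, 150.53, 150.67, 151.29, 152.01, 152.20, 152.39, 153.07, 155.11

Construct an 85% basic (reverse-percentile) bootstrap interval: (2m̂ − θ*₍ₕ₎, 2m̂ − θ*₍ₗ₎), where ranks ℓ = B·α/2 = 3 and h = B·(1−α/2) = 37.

Percentile endpoints at ranks 3 and 37: θ*₍3₎ = 143.55, θ*₍37₎ = 152.20.
Basic interval reflects these around m̂:
  lower = 2 × 148.27 − 152.20 = 144.34
  upper = 2 × 148.27 − 143.55 = 152.99

(144.34, 152.99)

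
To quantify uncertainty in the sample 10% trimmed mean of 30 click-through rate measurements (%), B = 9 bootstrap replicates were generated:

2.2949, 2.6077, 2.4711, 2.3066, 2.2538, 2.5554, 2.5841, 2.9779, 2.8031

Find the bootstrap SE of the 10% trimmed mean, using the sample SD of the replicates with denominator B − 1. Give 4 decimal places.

SE* = 0.2421

Bootstrap SE is the standard deviation of the 9 replicate 10% trimmed means.
Mean of replicates: (2.2949 + 2.6077 + 2.4711 + 2.3066 + 2.2538 + 2.5554 + 2.5841 + 2.9779 + 2.8031) / 9 = 22.85460 / 9 = 2.53940
Sum of squared deviations: (−0.24450)² + (+0.06830)² + (−0.06830)² + (−0.23280)² + (−0.28560)² + (+0.01600)² + (+0.04470)² + (+0.43850)² + (+0.26370)² = 0.46895
Variance = 0.46895 / 8 = 0.05862
SE* = √0.05862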